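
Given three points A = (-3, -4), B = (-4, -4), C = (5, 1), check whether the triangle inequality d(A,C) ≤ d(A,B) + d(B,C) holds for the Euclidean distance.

d(A,B) = √(1² + 0²) = √1 = 1, d(B,C) = √(9² + 5²) = √106 ≈ 10.2956, d(A,C) = √(8² + 5²) = √89 ≈ 9.434.
d(A,C) ≈ 9.434 ≤ 1 + 10.2956 = 11.2956. Triangle inequality is satisfied.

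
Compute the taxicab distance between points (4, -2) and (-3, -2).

Σ|x_i - y_i| = |4 - (-3)| + |-2 - (-2)| = 7 + 0 = 7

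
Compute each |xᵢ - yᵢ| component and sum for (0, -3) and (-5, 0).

Σ|x_i - y_i| = |0 - (-5)| + |-3 - 0| = 5 + 3 = 8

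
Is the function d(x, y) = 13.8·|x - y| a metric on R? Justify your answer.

Yes. Since |x - y| is a metric on R and 13.8 > 0, the positive scalar multiple 13.8·|x - y| is also a metric: scaling by a positive constant preserves non-negativity, identity (d=0 ⟺ |x-y|=0 ⟺ x=y), symmetry, and the triangle inequality.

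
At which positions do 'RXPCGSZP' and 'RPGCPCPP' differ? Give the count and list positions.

Differing positions: 2, 3, 5, 6, 7. Hamming distance = 5.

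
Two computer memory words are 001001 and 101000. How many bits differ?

Differing positions: 1, 6. Hamming distance = 2.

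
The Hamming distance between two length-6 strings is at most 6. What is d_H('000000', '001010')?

Differing positions: 3, 5. Hamming distance = 2. The maximum possible Hamming distance for length-6 strings is 6, so d_H/6 = 2/6 ≈ 0.3333.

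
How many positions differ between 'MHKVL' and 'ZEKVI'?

Differing positions: 1, 2, 5. Hamming distance = 3.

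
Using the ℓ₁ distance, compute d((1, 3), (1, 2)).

Σ|x_i - y_i| = |1 - 1| + |3 - 2| = 0 + 1 = 1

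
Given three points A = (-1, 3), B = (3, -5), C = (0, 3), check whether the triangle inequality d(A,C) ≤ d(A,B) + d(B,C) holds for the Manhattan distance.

d(A,B) = 4 + 8 = 12, d(B,C) = 3 + 8 = 11, d(A,C) = 1 + 0 = 1.
d(A,C) = 1 ≤ 12 + 11 = 23. Triangle inequality is satisfied.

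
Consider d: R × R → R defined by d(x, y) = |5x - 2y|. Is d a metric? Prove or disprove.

No. d fails symmetry: d(6, 4) = |5·6 - 2·4| = |22| = 22, but d(4, 6) = |5·4 - 2·6| = |8| = 8. Since 22 ≠ 8, d(x,y) ≠ d(y,x) in general.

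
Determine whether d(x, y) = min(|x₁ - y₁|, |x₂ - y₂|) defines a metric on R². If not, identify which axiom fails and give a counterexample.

No. d fails identity of indiscernibles: take x = (-1, 0) and y = (-1, 6). Then d(x,y) = min(|-1 - (-1)|, |0 - 6|) = min(0, 6) = 0, yet x ≠ y.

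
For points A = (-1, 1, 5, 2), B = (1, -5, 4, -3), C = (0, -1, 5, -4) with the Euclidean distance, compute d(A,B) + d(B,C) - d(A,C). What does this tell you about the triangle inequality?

d(A,B) = √(2² + 6² + 1² + 5²) = √66 ≈ 8.124, d(B,C) = √(1² + 4² + 1² + 1²) = √19 ≈ 4.3589, d(A,C) = √(1² + 2² + 0² + 6²) = √41 ≈ 6.4031.
d(A,B) + d(B,C) - d(A,C) = 8.124 + 4.3589 - 6.4031 = 12.4829 - 6.4031 = 6.0798 (to 4 decimal places). This is ≥ 0, so the triangle inequality holds for these points.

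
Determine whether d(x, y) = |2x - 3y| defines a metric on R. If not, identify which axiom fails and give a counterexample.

No. d fails symmetry: d(9, 4) = |2·9 - 3·4| = |6| = 6, but d(4, 9) = |2·4 - 3·9| = |-19| = 19. Since 6 ≠ 19, d(x,y) ≠ d(y,x) in general.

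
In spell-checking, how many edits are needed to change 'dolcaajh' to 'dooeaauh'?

Let D[i][j] be the edit distance between the first i characters of 'dolcaajh' and the first j characters of 'dooeaauh', with D[i][0] = i, D[0][j] = j, and D[i][j] = D[i-1][j-1] if the characters match, else 1 + min(D[i-1][j], D[i][j-1], D[i-1][j-1]). Filling the table (rows: prefixes of 'dolcaajh', columns: prefixes of 'dooeaauh'):
     ε  d  o  o  e  a  a  u  h
  ε  0  1  2  3  4  5  6  7  8
  d  1  0  1  2  3  4  5  6  7
  o  2  1  0  1  2  3  4  5  6
  l  3  2  1  1  2  3  4  5  6
  c  4  3  2  2  2  3  4  5  6
  a  5  4  3  3  3  2  3  4  5
  a  6  5  4  4  4  3  2  3  4
  j  7  6  5  5  5  4  3  3  4
  h  8  7  6  6  6  5  4  4  3
The bottom-right entry gives D[8][8] = 3, so no sequence of fewer than 3 edits works. Backtracking through the table gives one optimal edit sequence (3 edits):
  dolcaajh → doocaajh (sub l→o @3)
  doocaajh → dooeaajh (sub c→e @4)
  dooeaajh → dooeaauh (sub j→u @7)
Edit distance = 3.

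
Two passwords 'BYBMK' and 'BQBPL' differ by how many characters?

Differing positions: 2, 4, 5. Hamming distance = 3.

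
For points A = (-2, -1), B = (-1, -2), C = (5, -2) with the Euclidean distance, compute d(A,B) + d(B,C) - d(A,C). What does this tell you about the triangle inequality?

d(A,B) = √(1² + 1²) = √2 ≈ 1.4142, d(B,C) = √(6² + 0²) = √36 = 6, d(A,C) = √(7² + 1²) = √50 ≈ 7.0711.
d(A,B) + d(B,C) - d(A,C) = 1.4142 + 6 - 7.0711 = 7.4142 - 7.0711 = 0.3431 (to 4 decimal places). This is ≥ 0, so the triangle inequality holds for these points.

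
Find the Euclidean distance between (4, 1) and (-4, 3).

√(Σ(x_i - y_i)²) = √((4 - (-4))² + (1 - 3)²)
= √(8² + (-2)²) = √(64 + 4) = √68 ≈ 8.2462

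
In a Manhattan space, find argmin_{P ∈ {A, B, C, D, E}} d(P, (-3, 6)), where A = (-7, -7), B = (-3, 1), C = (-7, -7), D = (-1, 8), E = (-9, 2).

Distances: d(A) = 17, d(B) = 5, d(C) = 17, d(D) = 4, d(E) = 10. Nearest: D = (-1, 8) with distance 4.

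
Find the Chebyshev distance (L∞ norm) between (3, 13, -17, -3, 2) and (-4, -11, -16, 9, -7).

max(|x_i - y_i|) = max(|3 - (-4)|, |13 - (-11)|, |-17 - (-16)|, |-3 - 9|, |2 - (-7)|) = max(7, 24, 1, 12, 9) = 24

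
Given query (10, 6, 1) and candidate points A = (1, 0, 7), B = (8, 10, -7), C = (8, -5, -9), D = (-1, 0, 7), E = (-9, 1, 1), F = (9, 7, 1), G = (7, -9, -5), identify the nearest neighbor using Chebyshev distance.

Distances: d(A) = 9, d(B) = 8, d(C) = 11, d(D) = 11, d(E) = 19, d(F) = 1, d(G) = 15. Nearest: F = (9, 7, 1) with distance 1.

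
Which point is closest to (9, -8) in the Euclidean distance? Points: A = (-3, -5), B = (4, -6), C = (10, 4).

Distances: d(A) ≈ 12.3693, d(B) ≈ 5.3852, d(C) ≈ 12.0416. Nearest: B = (4, -6) with distance 5.3852.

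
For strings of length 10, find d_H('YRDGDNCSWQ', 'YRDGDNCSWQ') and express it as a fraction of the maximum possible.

Differing positions: none. Hamming distance = 0. The maximum possible Hamming distance for length-10 strings is 10, so d_H/10 = 0/10 = 0.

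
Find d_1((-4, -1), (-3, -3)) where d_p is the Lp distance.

Σ|x_i - y_i| = |-4 - (-3)| + |-1 - (-3)| = 1 + 2 = 3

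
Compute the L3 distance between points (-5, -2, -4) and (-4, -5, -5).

(Σ|x_i - y_i|^3)^(1/3) = (|-5 - (-4)|^3 + |-2 - (-5)|^3 + |-4 - (-5)|^3)^(1/3)
= (1^3 + 3^3 + 1^3)^(1/3) = (1 + 27 + 1)^(1/3) = (29)^(1/3) ≈ 3.0723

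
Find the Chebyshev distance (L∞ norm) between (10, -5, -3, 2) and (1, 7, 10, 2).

max(|x_i - y_i|) = max(|10 - 1|, |-5 - 7|, |-3 - 10|, |2 - 2|) = max(9, 12, 13, 0) = 13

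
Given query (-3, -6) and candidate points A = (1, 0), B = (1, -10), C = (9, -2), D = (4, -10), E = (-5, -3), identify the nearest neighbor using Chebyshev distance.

Distances: d(A) = 6, d(B) = 4, d(C) = 12, d(D) = 7, d(E) = 3. Nearest: E = (-5, -3) with distance 3.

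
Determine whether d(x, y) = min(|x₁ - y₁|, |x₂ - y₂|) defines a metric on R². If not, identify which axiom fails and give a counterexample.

No. d fails identity of indiscernibles: take x = (-1, 0) and y = (-1, 3). Then d(x,y) = min(|-1 - (-1)|, |0 - 3|) = min(0, 3) = 0, yet x ≠ y.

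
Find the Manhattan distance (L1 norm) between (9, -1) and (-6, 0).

Σ|x_i - y_i| = |9 - (-6)| + |-1 - 0| = 15 + 1 = 16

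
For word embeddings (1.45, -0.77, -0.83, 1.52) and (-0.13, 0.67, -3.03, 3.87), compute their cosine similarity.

With u = (1.45, -0.77, -0.83, 1.52), v = (-0.13, 0.67, -3.03, 3.87):
u·v = 1.45·(-0.13) + (-0.77)·0.67 + (-0.83)·(-3.03) + 1.52·3.87 = (-0.1885) + (-0.5159) + 2.5149 + 5.8824 = 7.6929.
|u| = √(1.45² + (-0.77)² + (-0.83)² + 1.52²) = √(2.1025 + 0.5929 + 0.6889 + 2.3104) = √5.6947, |v| = √((-0.13)² + 0.67² + (-3.03)² + 3.87²) = √(0.0169 + 0.4489 + 9.1809 + 14.9769) = √24.6236.
cos θ = (u·v)/(|u||v|) = 7.6929/(√5.6947·√24.6236) ≈ 0.6496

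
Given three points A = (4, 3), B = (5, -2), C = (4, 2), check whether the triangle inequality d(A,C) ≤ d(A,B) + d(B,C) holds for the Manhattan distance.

d(A,B) = 1 + 5 = 6, d(B,C) = 1 + 4 = 5, d(A,C) = 0 + 1 = 1.
d(A,C) = 1 ≤ 6 + 5 = 11. Triangle inequality is satisfied.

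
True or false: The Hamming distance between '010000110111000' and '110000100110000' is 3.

Differing positions: 1, 8, 12. Hamming distance = 3, so the claim is true.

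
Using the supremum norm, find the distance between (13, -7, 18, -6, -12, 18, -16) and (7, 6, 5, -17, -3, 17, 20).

max(|x_i - y_i|) = max(|13 - 7|, |-7 - 6|, |18 - 5|, |-6 - (-17)|, |-12 - (-3)|, |18 - 17|, |-16 - 20|) = max(6, 13, 13, 11, 9, 1, 36) = 36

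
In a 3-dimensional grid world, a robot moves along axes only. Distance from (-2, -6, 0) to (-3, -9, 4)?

Σ|x_i - y_i| = |-2 - (-3)| + |-6 - (-9)| + |0 - 4| = 1 + 3 + 4 = 8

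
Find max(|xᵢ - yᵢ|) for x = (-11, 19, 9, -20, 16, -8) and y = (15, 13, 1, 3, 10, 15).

max(|x_i - y_i|) = max(|-11 - 15|, |19 - 13|, |9 - 1|, |-20 - 3|, |16 - 10|, |-8 - 15|) = max(26, 6, 8, 23, 6, 23) = 26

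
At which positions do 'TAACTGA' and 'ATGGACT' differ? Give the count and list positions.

Differing positions: 1, 2, 3, 4, 5, 6, 7. Hamming distance = 7.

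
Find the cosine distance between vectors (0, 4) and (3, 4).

With u = (0, 4), v = (3, 4):
u·v = 0·3 + 4·4 = 0 + 16 = 16.
|u| = √(0² + 4²) = √16, |v| = √(3² + 4²) = √25, so |u||v| = √(16·25) = √400 = 20.
cos θ = (u·v)/(|u||v|) = 16/20 = 0.8
Cosine distance = 1 - cos θ = 1 - 0.8 = 0.2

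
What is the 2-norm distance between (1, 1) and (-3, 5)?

(Σ|x_i - y_i|^2)^(1/2) = (|1 - (-3)|^2 + |1 - 5|^2)^(1/2)
= (4^2 + 4^2)^(1/2) = (16 + 16)^(1/2) = (32)^(1/2) ≈ 5.6569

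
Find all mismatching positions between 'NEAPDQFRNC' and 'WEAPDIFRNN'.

Differing positions: 1, 6, 10. Hamming distance = 3.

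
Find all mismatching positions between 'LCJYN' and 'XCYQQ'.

Differing positions: 1, 3, 4, 5. Hamming distance = 4.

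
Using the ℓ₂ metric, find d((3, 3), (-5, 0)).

√(Σ(x_i - y_i)²) = √((3 - (-5))² + (3 - 0)²)
= √(8² + 3²) = √(64 + 9) = √73 ≈ 8.544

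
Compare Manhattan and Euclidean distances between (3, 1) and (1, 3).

L1 = |3 - 1| + |1 - 3| = 2 + 2 = 4
L2 = √(2² + 2²) = √8 ≈ 2.8284
L1 ≥ L2 always (equality iff movement is along one axis); L1 > L2 here.
Ratio L1/L2 = 4/√8 ≈ 1.4142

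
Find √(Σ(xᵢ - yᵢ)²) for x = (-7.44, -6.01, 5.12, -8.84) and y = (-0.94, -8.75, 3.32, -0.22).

√(Σ(x_i - y_i)²) = √((-7.44 - (-0.94))² + (-6.01 - (-8.75))² + (5.12 - 3.32)² + (-8.84 - (-0.22))²)
= √((-6.5)² + 2.74² + 1.8² + (-8.62)²) = √(42.25 + 7.5076 + 3.24 + 74.3044) = √127.302 ≈ 11.2828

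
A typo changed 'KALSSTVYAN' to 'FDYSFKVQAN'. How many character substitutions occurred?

Differing positions: 1, 2, 3, 5, 6, 8. Hamming distance = 6.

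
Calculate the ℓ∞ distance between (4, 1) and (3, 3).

max(|x_i - y_i|) = max(|4 - 3|, |1 - 3|) = max(1, 2) = 2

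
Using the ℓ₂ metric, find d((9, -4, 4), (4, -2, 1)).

√(Σ(x_i - y_i)²) = √((9 - 4)² + (-4 - (-2))² + (4 - 1)²)
= √(5² + (-2)² + 3²) = √(25 + 4 + 9) = √38 ≈ 6.1644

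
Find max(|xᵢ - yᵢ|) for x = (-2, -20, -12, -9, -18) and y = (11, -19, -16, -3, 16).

max(|x_i - y_i|) = max(|-2 - 11|, |-20 - (-19)|, |-12 - (-16)|, |-9 - (-3)|, |-18 - 16|) = max(13, 1, 4, 6, 34) = 34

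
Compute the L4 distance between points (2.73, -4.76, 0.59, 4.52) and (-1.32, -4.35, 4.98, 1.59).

(Σ|x_i - y_i|^4)^(1/4) = (|2.73 - (-1.32)|^4 + |-4.76 - (-4.35)|^4 + |0.59 - 4.98|^4 + |4.52 - 1.59|^4)^(1/4)
= (4.05^4 + 0.41^4 + 4.39^4 + 2.93^4)^(1/4) ≈ (269.042 + 0.0283 + 371.4138 + 73.7005)^(1/4) = (714.1846)^(1/4) ≈ 5.1695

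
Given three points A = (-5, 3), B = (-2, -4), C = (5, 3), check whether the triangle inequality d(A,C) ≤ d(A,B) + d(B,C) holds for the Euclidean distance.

d(A,B) = √(3² + 7²) = √58 ≈ 7.6158, d(B,C) = √(7² + 7²) = √98 ≈ 9.8995, d(A,C) = √(10² + 0²) = √100 = 10.
d(A,C) = 10 ≤ 7.6158 + 9.8995 = 17.5153. Triangle inequality is satisfied.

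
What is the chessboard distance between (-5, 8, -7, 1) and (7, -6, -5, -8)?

max(|x_i - y_i|) = max(|-5 - 7|, |8 - (-6)|, |-7 - (-5)|, |1 - (-8)|) = max(12, 14, 2, 9) = 14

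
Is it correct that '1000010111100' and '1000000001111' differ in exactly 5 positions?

Differing positions: 6, 8, 9, 12, 13. Hamming distance = 5, so the claim is true.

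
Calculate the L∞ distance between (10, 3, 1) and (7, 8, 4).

max(|x_i - y_i|) = max(|10 - 7|, |3 - 8|, |1 - 4|) = max(3, 5, 3) = 5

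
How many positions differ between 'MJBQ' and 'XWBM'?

Differing positions: 1, 2, 4. Hamming distance = 3.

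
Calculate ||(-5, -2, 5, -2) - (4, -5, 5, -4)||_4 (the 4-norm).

(Σ|x_i - y_i|^4)^(1/4) = (|-5 - 4|^4 + |-2 - (-5)|^4 + |5 - 5|^4 + |-2 - (-4)|^4)^(1/4)
= (9^4 + 3^4 + 0^4 + 2^4)^(1/4) = (6561 + 81 + 0 + 16)^(1/4) = (6658)^(1/4) ≈ 9.0331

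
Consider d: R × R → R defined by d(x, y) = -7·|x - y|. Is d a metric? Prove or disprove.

No. With c = -7 < 0, d fails non-negativity: d(7, 8) = -7·|7 - 8| = -7·1 = -7 < 0.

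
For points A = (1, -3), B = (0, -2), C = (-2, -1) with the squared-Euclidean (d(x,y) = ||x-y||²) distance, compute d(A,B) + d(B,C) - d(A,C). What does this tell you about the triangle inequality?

d(A,B) = 1² + 1² = 2, d(B,C) = 2² + 1² = 5, d(A,C) = 3² + 2² = 13.
d(A,B) + d(B,C) - d(A,C) = 2 + 5 - 13 = 7 - 13 = -6. This is < 0, so the triangle inequality FAILS for these points (squared-Euclidean is not a metric).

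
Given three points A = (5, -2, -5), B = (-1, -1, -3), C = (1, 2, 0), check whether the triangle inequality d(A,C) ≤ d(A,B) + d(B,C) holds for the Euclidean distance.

d(A,B) = √(6² + 1² + 2²) = √41 ≈ 6.4031, d(B,C) = √(2² + 3² + 3²) = √22 ≈ 4.6904, d(A,C) = √(4² + 4² + 5²) = √57 ≈ 7.5498.
d(A,C) ≈ 7.5498 ≤ 6.4031 + 4.6904 = 11.0935. Triangle inequality is satisfied.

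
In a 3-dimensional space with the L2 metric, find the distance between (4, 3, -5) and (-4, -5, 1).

(Σ|x_i - y_i|^2)^(1/2) = (|4 - (-4)|^2 + |3 - (-5)|^2 + |-5 - 1|^2)^(1/2)
= (8^2 + 8^2 + 6^2)^(1/2) = (64 + 64 + 36)^(1/2) = (164)^(1/2) ≈ 12.8062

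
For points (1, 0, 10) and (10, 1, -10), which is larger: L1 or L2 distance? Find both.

L1 = |1 - 10| + |0 - 1| + |10 - (-10)| = 9 + 1 + 20 = 30
L2 = √(9² + 1² + 20²) = √482 ≈ 21.9545
L1 ≥ L2 always (equality iff movement is along one axis); L1 > L2 here.
Ratio L1/L2 = 30/√482 ≈ 1.3665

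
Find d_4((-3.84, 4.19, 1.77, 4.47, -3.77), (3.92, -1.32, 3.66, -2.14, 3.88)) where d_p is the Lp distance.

(Σ|x_i - y_i|^4)^(1/4) = (|-3.84 - 3.92|^4 + |4.19 - (-1.32)|^4 + |1.77 - 3.66|^4 + |4.47 - (-2.14)|^4 + |-3.77 - 3.88|^4)^(1/4)
= (7.76^4 + 5.51^4 + 1.89^4 + 6.61^4 + 7.65^4)^(1/4) ≈ (3626.1593 + 921.7357 + 12.7599 + 1908.9996 + 3424.883)^(1/4) = (9894.5375)^(1/4) ≈ 9.9735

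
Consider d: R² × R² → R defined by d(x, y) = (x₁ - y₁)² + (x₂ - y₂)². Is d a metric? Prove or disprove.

No. The squared Euclidean distance fails the triangle inequality. Counterexample: x = (0, 0), y = (2, 3), z = (4, 6). d(x,z) = 4² + 6² = 52, but d(x,y) + d(y,z) = (2² + 3²) + (2² + 3²) = 13 + 13 = 26. Since 52 > 26, the triangle inequality is violated. (Note: √d, the ordinary Euclidean distance, IS a metric.)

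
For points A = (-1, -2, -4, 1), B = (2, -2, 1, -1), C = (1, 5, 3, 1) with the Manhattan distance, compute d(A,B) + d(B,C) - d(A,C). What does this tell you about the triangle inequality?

d(A,B) = 3 + 0 + 5 + 2 = 10, d(B,C) = 1 + 7 + 2 + 2 = 12, d(A,C) = 2 + 7 + 7 + 0 = 16.
d(A,B) + d(B,C) - d(A,C) = 10 + 12 - 16 = 22 - 16 = 6. This is ≥ 0, so the triangle inequality holds for these points.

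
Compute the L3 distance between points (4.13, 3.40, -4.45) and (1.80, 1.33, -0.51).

(Σ|x_i - y_i|^3)^(1/3) = (|4.13 - 1.8|^3 + |3.4 - 1.33|^3 + |-4.45 - (-0.51)|^3)^(1/3)
= (2.33^3 + 2.07^3 + 3.94^3)^(1/3) ≈ (12.6493 + 8.8697 + 61.163)^(1/3) = (82.682)^(1/3) ≈ 4.3565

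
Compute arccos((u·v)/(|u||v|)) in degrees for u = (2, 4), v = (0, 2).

With u = (2, 4), v = (0, 2):
u·v = 2·0 + 4·2 = 0 + 8 = 8.
|u| = √(2² + 4²) = √20, |v| = √(0² + 2²) = √4, so |u||v| = √(20·4) = √80.
cos θ = (u·v)/(|u||v|) = 8/√80 ≈ 0.894427
θ = arccos(0.894427) ≈ 26.57°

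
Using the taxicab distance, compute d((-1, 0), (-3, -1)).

Σ|x_i - y_i| = |-1 - (-3)| + |0 - (-1)| = 2 + 1 = 3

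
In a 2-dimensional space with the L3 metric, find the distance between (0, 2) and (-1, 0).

(Σ|x_i - y_i|^3)^(1/3) = (|0 - (-1)|^3 + |2 - 0|^3)^(1/3)
= (1^3 + 2^3)^(1/3) = (1 + 8)^(1/3) = (9)^(1/3) ≈ 2.0801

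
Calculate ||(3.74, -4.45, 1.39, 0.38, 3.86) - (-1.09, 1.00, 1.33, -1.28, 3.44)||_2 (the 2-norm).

(Σ|x_i - y_i|^2)^(1/2) = (|3.74 - (-1.09)|^2 + |-4.45 - 1|^2 + |1.39 - 1.33|^2 + |0.38 - (-1.28)|^2 + |3.86 - 3.44|^2)^(1/2)
= (4.83^2 + 5.45^2 + 0.06^2 + 1.66^2 + 0.42^2)^(1/2) = (23.3289 + 29.7025 + 0.0036 + 2.7556 + 0.1764)^(1/2) = (55.967)^(1/2) ≈ 7.4811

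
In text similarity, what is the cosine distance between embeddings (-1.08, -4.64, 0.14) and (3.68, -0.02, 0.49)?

With u = (-1.08, -4.64, 0.14), v = (3.68, -0.02, 0.49):
u·v = (-1.08)·3.68 + (-4.64)·(-0.02) + 0.14·0.49 = (-3.9744) + 0.0928 + 0.0686 = -3.813.
|u| = √((-1.08)² + (-4.64)² + 0.14²) = √(1.1664 + 21.5296 + 0.0196) = √22.7156, |v| = √(3.68² + (-0.02)² + 0.49²) = √(13.5424 + 0.0004 + 0.2401) = √13.7829.
cos θ = (u·v)/(|u||v|) = -3.813/(√22.7156·√13.7829) ≈ -0.2155
Cosine distance = 1 - cos θ ≈ 1 - (-0.2155) = 1.2155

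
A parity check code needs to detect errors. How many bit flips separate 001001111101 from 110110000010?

Differing positions: 1, 2, 3, 4, 5, 6, 7, 8, 9, 10, 11, 12. Hamming distance = 12.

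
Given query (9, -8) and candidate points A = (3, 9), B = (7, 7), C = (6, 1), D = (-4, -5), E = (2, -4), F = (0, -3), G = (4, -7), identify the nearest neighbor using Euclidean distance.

Distances: d(A) ≈ 18.0278, d(B) ≈ 15.1327, d(C) ≈ 9.4868, d(D) ≈ 13.3417, d(E) ≈ 8.0623, d(F) ≈ 10.2956, d(G) ≈ 5.099. Nearest: G = (4, -7) with distance 5.099.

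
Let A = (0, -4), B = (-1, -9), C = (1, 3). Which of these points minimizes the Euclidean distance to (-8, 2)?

Distances: d(A) = 10, d(B) ≈ 13.0384, d(C) ≈ 9.0554. Nearest: C = (1, 3) with distance 9.0554.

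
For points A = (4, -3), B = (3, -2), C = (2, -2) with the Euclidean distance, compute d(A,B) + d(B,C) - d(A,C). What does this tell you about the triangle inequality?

d(A,B) = √(1² + 1²) = √2 ≈ 1.4142, d(B,C) = √(1² + 0²) = √1 = 1, d(A,C) = √(2² + 1²) = √5 ≈ 2.2361.
d(A,B) + d(B,C) - d(A,C) = 1.4142 + 1 - 2.2361 = 2.4142 - 2.2361 = 0.1781 (to 4 decimal places). This is ≥ 0, so the triangle inequality holds for these points.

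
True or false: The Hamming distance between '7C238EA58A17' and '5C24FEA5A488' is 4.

Differing positions: 1, 4, 5, 9, 10, 11, 12. Hamming distance = 7, so the claim that d_H = 4 is false.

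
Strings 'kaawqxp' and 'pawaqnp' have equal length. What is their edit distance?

Let D[i][j] be the edit distance between the first i characters of 'kaawqxp' and the first j characters of 'pawaqnp', with D[i][0] = i, D[0][j] = j, and D[i][j] = D[i-1][j-1] if the characters match, else 1 + min(D[i-1][j], D[i][j-1], D[i-1][j-1]). Filling the table (rows: prefixes of 'kaawqxp', columns: prefixes of 'pawaqnp'):
     ε  p  a  w  a  q  n  p
  ε  0  1  2  3  4  5  6  7
  k  1  1  2  3  4  5  6  7
  a  2  2  1  2  3  4  5  6
  a  3  3  2  2  2  3  4  5
  w  4  4  3  2  3  3  4  5
  q  5  5  4  3  3  3  4  5
  x  6  6  5  4  4  4  4  5
  p  7  6  6  5  5  5  5  4
The bottom-right entry gives D[7][7] = 4, so no sequence of fewer than 4 edits works. Backtracking through the table gives one optimal edit sequence (4 edits):
  kaawqxp → paawqxp (sub k→p @1)
  paawqxp → pawwqxp (sub a→w @3)
  pawwqxp → pawaqxp (sub w→a @4)
  pawaqxp → pawaqnp (sub x→n @6)
Edit distance = 4.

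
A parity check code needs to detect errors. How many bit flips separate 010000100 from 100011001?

Differing positions: 1, 2, 5, 6, 7, 9. Hamming distance = 6.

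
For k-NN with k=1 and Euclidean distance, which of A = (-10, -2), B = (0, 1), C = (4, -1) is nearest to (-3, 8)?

Distances: d(A) ≈ 12.2066, d(B) ≈ 7.6158, d(C) ≈ 11.4018. Nearest: B = (0, 1) with distance 7.6158.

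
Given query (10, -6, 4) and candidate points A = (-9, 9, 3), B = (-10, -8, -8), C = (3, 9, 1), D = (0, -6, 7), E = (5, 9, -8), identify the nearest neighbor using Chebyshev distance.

Distances: d(A) = 19, d(B) = 20, d(C) = 15, d(D) = 10, d(E) = 15. Nearest: D = (0, -6, 7) with distance 10.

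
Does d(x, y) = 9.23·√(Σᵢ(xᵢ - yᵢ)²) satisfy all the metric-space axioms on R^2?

Yes. The L2 (Euclidean) norm induces a metric on R^2, and multiplying a metric by a positive constant 9.23 > 0 preserves all four axioms: non-negativity (9.23·||x-y|| ≥ 0), identity (9.23·||x-y|| = 0 ⟺ ||x-y|| = 0 ⟺ x = y), symmetry (||x-y|| = ||y-x||), and the triangle inequality (9.23·||x-z|| ≤ 9.23·||x-y|| + 9.23·||y-z||). So d is a metric.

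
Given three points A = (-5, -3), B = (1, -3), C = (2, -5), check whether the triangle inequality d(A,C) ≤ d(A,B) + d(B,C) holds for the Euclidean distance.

d(A,B) = √(6² + 0²) = √36 = 6, d(B,C) = √(1² + 2²) = √5 ≈ 2.2361, d(A,C) = √(7² + 2²) = √53 ≈ 7.2801.
d(A,C) ≈ 7.2801 ≤ 6 + 2.2361 = 8.2361. Triangle inequality is satisfied.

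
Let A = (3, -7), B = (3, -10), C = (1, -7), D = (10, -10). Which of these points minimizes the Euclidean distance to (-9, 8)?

Distances: d(A) ≈ 19.2094, d(B) ≈ 21.6333, d(C) ≈ 18.0278, d(D) ≈ 26.1725. Nearest: C = (1, -7) with distance 18.0278.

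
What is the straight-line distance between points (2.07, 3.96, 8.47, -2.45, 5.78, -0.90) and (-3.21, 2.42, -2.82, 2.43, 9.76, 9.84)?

√(Σ(x_i - y_i)²) = √((2.07 - (-3.21))² + (3.96 - 2.42)² + (8.47 - (-2.82))² + (-2.45 - 2.43)² + (5.78 - 9.76)² + (-0.9 - 9.84)²)
= √(5.28² + 1.54² + 11.29² + (-4.88)² + (-3.98)² + (-10.74)²) = √(27.8784 + 2.3716 + 127.4641 + 23.8144 + 15.8404 + 115.3476) = √312.7165 ≈ 17.6838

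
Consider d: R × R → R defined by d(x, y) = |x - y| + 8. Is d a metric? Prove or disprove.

No. d fails identity of indiscernibles (specifically d(x,x) = 0): d(6, 6) = |6 - 6| + 8 = 0 + 8 = 8 ≠ 0.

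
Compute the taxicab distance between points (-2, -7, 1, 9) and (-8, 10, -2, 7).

Σ|x_i - y_i| = |-2 - (-8)| + |-7 - 10| + |1 - (-2)| + |9 - 7| = 6 + 17 + 3 + 2 = 28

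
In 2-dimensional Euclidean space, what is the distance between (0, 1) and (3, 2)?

√(Σ(x_i - y_i)²) = √((0 - 3)² + (1 - 2)²)
= √((-3)² + (-1)²) = √(9 + 1) = √10 ≈ 3.1623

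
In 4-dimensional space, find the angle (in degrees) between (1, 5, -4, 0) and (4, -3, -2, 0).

With u = (1, 5, -4, 0), v = (4, -3, -2, 0):
u·v = 1·4 + 5·(-3) + (-4)·(-2) + 0·0 = 4 + (-15) + 8 + 0 = -3.
|u| = √(1² + 5² + (-4)² + 0²) = √42, |v| = √(4² + (-3)² + (-2)² + 0²) = √29, so |u||v| = √(42·29) = √1218.
cos θ = (u·v)/(|u||v|) = -3/√1218 ≈ -0.08596
θ = arccos(-0.08596) ≈ 94.93°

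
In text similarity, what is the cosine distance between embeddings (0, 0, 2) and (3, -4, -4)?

With u = (0, 0, 2), v = (3, -4, -4):
u·v = 0·3 + 0·(-4) + 2·(-4) = 0 + 0 + (-8) = -8.
|u| = √(0² + 0² + 2²) = √4, |v| = √(3² + (-4)² + (-4)²) = √41, so |u||v| = √(4·41) = √164.
cos θ = (u·v)/(|u||v|) = -8/√164 ≈ -0.6247
Cosine distance = 1 - cos θ ≈ 1 - (-0.6247) = 1.6247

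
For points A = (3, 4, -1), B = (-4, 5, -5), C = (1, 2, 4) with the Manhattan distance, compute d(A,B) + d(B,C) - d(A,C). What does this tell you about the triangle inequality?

d(A,B) = 7 + 1 + 4 = 12, d(B,C) = 5 + 3 + 9 = 17, d(A,C) = 2 + 2 + 5 = 9.
d(A,B) + d(B,C) - d(A,C) = 12 + 17 - 9 = 29 - 9 = 20. This is ≥ 0, so the triangle inequality holds for these points.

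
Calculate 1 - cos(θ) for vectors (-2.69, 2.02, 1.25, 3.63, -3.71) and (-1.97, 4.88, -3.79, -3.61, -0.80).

With u = (-2.69, 2.02, 1.25, 3.63, -3.71), v = (-1.97, 4.88, -3.79, -3.61, -0.80):
u·v = (-2.69)·(-1.97) + 2.02·4.88 + 1.25·(-3.79) + 3.63·(-3.61) + (-3.71)·(-0.8) = 5.2993 + 9.8576 + (-4.7375) + (-13.1043) + 2.968 = 0.2831.
|u| = √((-2.69)² + 2.02² + 1.25² + 3.63² + (-3.71)²) = √(7.2361 + 4.0804 + 1.5625 + 13.1769 + 13.7641) = √39.82, |v| = √((-1.97)² + 4.88² + (-3.79)² + (-3.61)² + (-0.8)²) = √(3.8809 + 23.8144 + 14.3641 + 13.0321 + 0.64) = √55.7315.
cos θ = (u·v)/(|u||v|) = 0.2831/(√39.82·√55.7315) ≈ 0.006
Cosine distance = 1 - cos θ ≈ 1 - 0.006 = 0.994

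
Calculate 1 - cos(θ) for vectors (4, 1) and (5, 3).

With u = (4, 1), v = (5, 3):
u·v = 4·5 + 1·3 = 20 + 3 = 23.
|u| = √(4² + 1²) = √17, |v| = √(5² + 3²) = √34, so |u||v| = √(17·34) = √578.
cos θ = (u·v)/(|u||v|) = 23/√578 ≈ 0.9567
Cosine distance = 1 - cos θ ≈ 1 - 0.9567 = 0.0433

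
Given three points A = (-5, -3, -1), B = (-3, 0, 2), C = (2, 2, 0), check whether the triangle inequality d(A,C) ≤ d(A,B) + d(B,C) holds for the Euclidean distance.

d(A,B) = √(2² + 3² + 3²) = √22 ≈ 4.6904, d(B,C) = √(5² + 2² + 2²) = √33 ≈ 5.7446, d(A,C) = √(7² + 5² + 1²) = √75 ≈ 8.6603.
d(A,C) ≈ 8.6603 ≤ 4.6904 + 5.7446 = 10.435. Triangle inequality is satisfied.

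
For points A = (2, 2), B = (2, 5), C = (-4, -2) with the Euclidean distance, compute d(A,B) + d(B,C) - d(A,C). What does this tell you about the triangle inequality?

d(A,B) = √(0² + 3²) = √9 = 3, d(B,C) = √(6² + 7²) = √85 ≈ 9.2195, d(A,C) = √(6² + 4²) = √52 ≈ 7.2111.
d(A,B) + d(B,C) - d(A,C) = 3 + 9.2195 - 7.2111 = 12.2195 - 7.2111 = 5.0084 (to 4 decimal places). This is ≥ 0, so the triangle inequality holds for these points.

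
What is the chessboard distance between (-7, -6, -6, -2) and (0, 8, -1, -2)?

max(|x_i - y_i|) = max(|-7 - 0|, |-6 - 8|, |-6 - (-1)|, |-2 - (-2)|) = max(7, 14, 5, 0) = 14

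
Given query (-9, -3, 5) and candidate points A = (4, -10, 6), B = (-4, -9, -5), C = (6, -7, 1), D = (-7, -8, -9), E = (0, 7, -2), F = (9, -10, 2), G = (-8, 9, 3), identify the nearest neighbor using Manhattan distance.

Distances: d(A) = 21, d(B) = 21, d(C) = 23, d(D) = 21, d(E) = 26, d(F) = 28, d(G) = 15. Nearest: G = (-8, 9, 3) with distance 15.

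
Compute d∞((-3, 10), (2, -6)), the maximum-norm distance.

max(|x_i - y_i|) = max(|-3 - 2|, |10 - (-6)|) = max(5, 16) = 16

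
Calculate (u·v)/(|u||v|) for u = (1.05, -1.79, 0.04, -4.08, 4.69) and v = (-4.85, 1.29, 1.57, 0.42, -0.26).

With u = (1.05, -1.79, 0.04, -4.08, 4.69), v = (-4.85, 1.29, 1.57, 0.42, -0.26):
u·v = 1.05·(-4.85) + (-1.79)·1.29 + 0.04·1.57 + (-4.08)·0.42 + 4.69·(-0.26) = (-5.0925) + (-2.3091) + 0.0628 + (-1.7136) + (-1.2194) = -10.2718.
|u| = √(1.05² + (-1.79)² + 0.04² + (-4.08)² + 4.69²) = √(1.1025 + 3.2041 + 0.0016 + 16.6464 + 21.9961) = √42.9507, |v| = √((-4.85)² + 1.29² + 1.57² + 0.42² + (-0.26)²) = √(23.5225 + 1.6641 + 2.4649 + 0.1764 + 0.0676) = √27.8955.
cos θ = (u·v)/(|u||v|) = -10.2718/(√42.9507·√27.8955) ≈ -0.2968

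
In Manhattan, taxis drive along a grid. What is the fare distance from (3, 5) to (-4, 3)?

Σ|x_i - y_i| = |3 - (-4)| + |5 - 3| = 7 + 2 = 9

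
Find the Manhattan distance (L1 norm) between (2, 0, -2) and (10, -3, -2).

Σ|x_i - y_i| = |2 - 10| + |0 - (-3)| + |-2 - (-2)| = 8 + 3 + 0 = 11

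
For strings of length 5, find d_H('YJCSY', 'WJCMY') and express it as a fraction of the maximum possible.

Differing positions: 1, 4. Hamming distance = 2. The maximum possible Hamming distance for length-5 strings is 5, so d_H/5 = 2/5 = 0.4.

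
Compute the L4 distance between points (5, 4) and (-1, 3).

(Σ|x_i - y_i|^4)^(1/4) = (|5 - (-1)|^4 + |4 - 3|^4)^(1/4)
= (6^4 + 1^4)^(1/4) = (1296 + 1)^(1/4) = (1297)^(1/4) ≈ 6.0012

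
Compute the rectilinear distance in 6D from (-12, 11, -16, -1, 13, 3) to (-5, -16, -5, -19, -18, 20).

Σ|x_i - y_i| = |-12 - (-5)| + |11 - (-16)| + |-16 - (-5)| + |-1 - (-19)| + |13 - (-18)| + |3 - 20| = 7 + 27 + 11 + 18 + 31 + 17 = 111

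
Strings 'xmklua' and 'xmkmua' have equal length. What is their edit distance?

Let D[i][j] be the edit distance between the first i characters of 'xmklua' and the first j characters of 'xmkmua', with D[i][0] = i, D[0][j] = j, and D[i][j] = D[i-1][j-1] if the characters match, else 1 + min(D[i-1][j], D[i][j-1], D[i-1][j-1]). Filling the table (rows: prefixes of 'xmklua', columns: prefixes of 'xmkmua'):
     ε  x  m  k  m  u  a
  ε  0  1  2  3  4  5  6
  x  1  0  1  2  3  4  5
  m  2  1  0  1  2  3  4
  k  3  2  1  0  1  2  3
  l  4  3  2  1  1  2  3
  u  5  4  3  2  2  1  2
  a  6  5  4  3  3  2  1
The bottom-right entry gives D[6][6] = 1, so no sequence of fewer than 1 edit works. Backtracking through the table gives one optimal edit sequence (1 edit):
  xmklua → xmkmua (sub l→m @4)
Edit distance = 1.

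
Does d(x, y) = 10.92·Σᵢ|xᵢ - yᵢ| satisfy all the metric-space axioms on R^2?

Yes. The L1 (Manhattan) norm induces a metric on R^2, and multiplying a metric by a positive constant 10.92 > 0 preserves all four axioms: non-negativity (10.92·||x-y|| ≥ 0), identity (10.92·||x-y|| = 0 ⟺ ||x-y|| = 0 ⟺ x = y), symmetry (||x-y|| = ||y-x||), and the triangle inequality (10.92·||x-z|| ≤ 10.92·||x-y|| + 10.92·||y-z||). So d is a metric.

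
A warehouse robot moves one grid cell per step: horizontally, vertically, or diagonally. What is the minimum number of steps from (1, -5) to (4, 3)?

max(|x_i - y_i|) = max(|1 - 4|, |-5 - 3|) = max(3, 8) = 8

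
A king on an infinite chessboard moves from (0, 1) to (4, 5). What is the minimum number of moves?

max(|x_i - y_i|) = max(|0 - 4|, |1 - 5|) = max(4, 4) = 4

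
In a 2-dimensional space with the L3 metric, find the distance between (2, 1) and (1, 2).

(Σ|x_i - y_i|^3)^(1/3) = (|2 - 1|^3 + |1 - 2|^3)^(1/3)
= (1^3 + 1^3)^(1/3) = (1 + 1)^(1/3) = (2)^(1/3) ≈ 1.2599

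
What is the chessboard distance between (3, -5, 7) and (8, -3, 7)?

max(|x_i - y_i|) = max(|3 - 8|, |-5 - (-3)|, |7 - 7|) = max(5, 2, 0) = 5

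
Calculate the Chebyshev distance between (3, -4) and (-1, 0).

max(|x_i - y_i|) = max(|3 - (-1)|, |-4 - 0|) = max(4, 4) = 4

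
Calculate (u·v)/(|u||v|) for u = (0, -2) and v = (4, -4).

With u = (0, -2), v = (4, -4):
u·v = 0·4 + (-2)·(-4) = 0 + 8 = 8.
|u| = √(0² + (-2)²) = √4, |v| = √(4² + (-4)²) = √32, so |u||v| = √(4·32) = √128.
cos θ = (u·v)/(|u||v|) = 8/√128 ≈ 0.7071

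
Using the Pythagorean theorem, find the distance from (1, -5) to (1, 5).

√(Σ(x_i - y_i)²) = √((1 - 1)² + (-5 - 5)²)
= √(0² + (-10)²) = √(0 + 100) = √100 = 10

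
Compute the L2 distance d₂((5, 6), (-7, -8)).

√(Σ(x_i - y_i)²) = √((5 - (-7))² + (6 - (-8))²)
= √(12² + 14²) = √(144 + 196) = √340 ≈ 18.4391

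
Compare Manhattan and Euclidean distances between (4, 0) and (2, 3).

L1 = |4 - 2| + |0 - 3| = 2 + 3 = 5
L2 = √(2² + 3²) = √13 ≈ 3.6056
L1 ≥ L2 always (equality iff movement is along one axis); L1 > L2 here.
Ratio L1/L2 = 5/√13 ≈ 1.3868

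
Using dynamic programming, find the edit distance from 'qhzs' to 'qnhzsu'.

Let D[i][j] be the edit distance between the first i characters of 'qhzs' and the first j characters of 'qnhzsu', with D[i][0] = i, D[0][j] = j, and D[i][j] = D[i-1][j-1] if the characters match, else 1 + min(D[i-1][j], D[i][j-1], D[i-1][j-1]). Filling the table (rows: prefixes of 'qhzs', columns: prefixes of 'qnhzsu'):
     ε  q  n  h  z  s  u
  ε  0  1  2  3  4  5  6
  q  1  0  1  2  3  4  5
  h  2  1  1  1  2  3  4
  z  3  2  2  2  1  2  3
  s  4  3  3  3  2  1  2
The bottom-right entry gives D[4][6] = 2, so no sequence of fewer than 2 edits works. Backtracking through the table gives one optimal edit sequence (2 edits):
  qhzs → qnhzs (ins n @2)
  qnhzs → qnhzsu (ins u @6)
Edit distance = 2.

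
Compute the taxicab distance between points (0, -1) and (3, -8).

Σ|x_i - y_i| = |0 - 3| + |-1 - (-8)| = 3 + 7 = 10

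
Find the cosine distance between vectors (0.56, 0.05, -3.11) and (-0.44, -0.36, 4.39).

With u = (0.56, 0.05, -3.11), v = (-0.44, -0.36, 4.39):
u·v = 0.56·(-0.44) + 0.05·(-0.36) + (-3.11)·4.39 = (-0.2464) + (-0.018) + (-13.6529) = -13.9173.
|u| = √(0.56² + 0.05² + (-3.11)²) = √(0.3136 + 0.0025 + 9.6721) = √9.9882, |v| = √((-0.44)² + (-0.36)² + 4.39²) = √(0.1936 + 0.1296 + 19.2721) = √19.5953.
cos θ = (u·v)/(|u||v|) = -13.9173/(√9.9882·√19.5953) ≈ -0.9948
Cosine distance = 1 - cos θ ≈ 1 - (-0.9948) = 1.9948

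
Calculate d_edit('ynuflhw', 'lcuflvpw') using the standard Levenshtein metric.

Let D[i][j] be the edit distance between the first i characters of 'ynuflhw' and the first j characters of 'lcuflvpw', with D[i][0] = i, D[0][j] = j, and D[i][j] = D[i-1][j-1] if the characters match, else 1 + min(D[i-1][j], D[i][j-1], D[i-1][j-1]). Filling the table (rows: prefixes of 'ynuflhw', columns: prefixes of 'lcuflvpw'):
     ε  l  c  u  f  l  v  p  w
  ε  0  1  2  3  4  5  6  7  8
  y  1  1  2  3  4  5  6  7  8
  n  2  2  2  3  4  5  6  7  8
  u  3  3  3  2  3  4  5  6  7
  f  4  4  4  3  2  3  4  5  6
  l  5  4  5  4  3  2  3  4  5
  h  6  5  5  5  4  3  3  4  5
  w  7  6  6  6  5  4  4  4  4
The bottom-right entry gives D[7][8] = 4, so no sequence of fewer than 4 edits works. Backtracking through the table gives one optimal edit sequence (4 edits):
  ynuflhw → lnuflhw (sub y→l @1)
  lnuflhw → lcuflhw (sub n→c @2)
  lcuflhw → lcuflvhw (ins v @6)
  lcuflvhw → lcuflvpw (sub h→p @7)
Edit distance = 4.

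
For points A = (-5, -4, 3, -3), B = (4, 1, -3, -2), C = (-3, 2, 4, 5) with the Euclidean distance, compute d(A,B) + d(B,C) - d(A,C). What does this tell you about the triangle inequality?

d(A,B) = √(9² + 5² + 6² + 1²) = √143 ≈ 11.9583, d(B,C) = √(7² + 1² + 7² + 7²) = √148 ≈ 12.1655, d(A,C) = √(2² + 6² + 1² + 8²) = √105 ≈ 10.247.
d(A,B) + d(B,C) - d(A,C) = 11.9583 + 12.1655 - 10.247 = 24.1238 - 10.247 = 13.8768 (to 4 decimal places). This is ≥ 0, so the triangle inequality holds for these points.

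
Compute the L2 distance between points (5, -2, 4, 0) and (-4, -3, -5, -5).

(Σ|x_i - y_i|^2)^(1/2) = (|5 - (-4)|^2 + |-2 - (-3)|^2 + |4 - (-5)|^2 + |0 - (-5)|^2)^(1/2)
= (9^2 + 1^2 + 9^2 + 5^2)^(1/2) = (81 + 1 + 81 + 25)^(1/2) = (188)^(1/2) ≈ 13.7113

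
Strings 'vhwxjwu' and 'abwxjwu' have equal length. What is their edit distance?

Let D[i][j] be the edit distance between the first i characters of 'vhwxjwu' and the first j characters of 'abwxjwu', with D[i][0] = i, D[0][j] = j, and D[i][j] = D[i-1][j-1] if the characters match, else 1 + min(D[i-1][j], D[i][j-1], D[i-1][j-1]). Filling the table (rows: prefixes of 'vhwxjwu', columns: prefixes of 'abwxjwu'):
     ε  a  b  w  x  j  w  u
  ε  0  1  2  3  4  5  6  7
  v  1  1  2  3  4  5  6  7
  h  2  2  2  3  4  5  6  7
  w  3  3  3  2  3  4  5  6
  x  4  4  4  3  2  3  4  5
  j  5  5  5  4  3  2  3  4
  w  6  6  6  5  4  3  2  3
  u  7  7  7  6  5  4  3  2
The bottom-right entry gives D[7][7] = 2, so no sequence of fewer than 2 edits works. Backtracking through the table gives one optimal edit sequence (2 edits):
  vhwxjwu → ahwxjwu (sub v→a @1)
  ahwxjwu → abwxjwu (sub h→b @2)
Edit distance = 2.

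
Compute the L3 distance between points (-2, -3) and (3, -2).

(Σ|x_i - y_i|^3)^(1/3) = (|-2 - 3|^3 + |-3 - (-2)|^3)^(1/3)
= (5^3 + 1^3)^(1/3) = (125 + 1)^(1/3) = (126)^(1/3) ≈ 5.0133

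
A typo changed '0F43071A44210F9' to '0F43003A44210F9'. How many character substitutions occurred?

Differing positions: 6, 7. Hamming distance = 2.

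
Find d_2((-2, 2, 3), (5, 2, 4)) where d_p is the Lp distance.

(Σ|x_i - y_i|^2)^(1/2) = (|-2 - 5|^2 + |2 - 2|^2 + |3 - 4|^2)^(1/2)
= (7^2 + 0^2 + 1^2)^(1/2) = (49 + 0 + 1)^(1/2) = (50)^(1/2) ≈ 7.0711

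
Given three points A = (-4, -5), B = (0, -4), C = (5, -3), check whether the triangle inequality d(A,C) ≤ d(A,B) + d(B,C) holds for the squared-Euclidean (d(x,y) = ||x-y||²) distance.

d(A,B) = 4² + 1² = 17, d(B,C) = 5² + 1² = 26, d(A,C) = 9² + 2² = 85.
d(A,C) = 85 > 17 + 26 = 43. Triangle inequality is VIOLATED. (Squared-Euclidean is not a metric — this is a counterexample.)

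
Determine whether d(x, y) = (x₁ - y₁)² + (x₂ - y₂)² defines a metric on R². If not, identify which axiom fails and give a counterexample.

No. The squared Euclidean distance fails the triangle inequality. Counterexample: x = (0, 0), y = (4, 5), z = (8, 10). d(x,z) = 8² + 10² = 164, but d(x,y) + d(y,z) = (4² + 5²) + (4² + 5²) = 41 + 41 = 82. Since 164 > 82, the triangle inequality is violated. (Note: √d, the ordinary Euclidean distance, IS a metric.)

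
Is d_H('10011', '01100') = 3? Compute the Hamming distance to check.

Differing positions: 1, 2, 3, 4, 5. Hamming distance = 5, so the claim that d_H = 3 is false.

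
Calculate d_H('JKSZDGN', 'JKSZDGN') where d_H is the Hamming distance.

Differing positions: none. Hamming distance = 0.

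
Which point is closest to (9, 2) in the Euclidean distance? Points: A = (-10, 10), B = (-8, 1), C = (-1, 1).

Distances: d(A) ≈ 20.6155, d(B) ≈ 17.0294, d(C) ≈ 10.0499. Nearest: C = (-1, 1) with distance 10.0499.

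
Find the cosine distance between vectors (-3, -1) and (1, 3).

With u = (-3, -1), v = (1, 3):
u·v = (-3)·1 + (-1)·3 = (-3) + (-3) = -6.
|u| = √((-3)² + (-1)²) = √10, |v| = √(1² + 3²) = √10, so |u||v| = √(10·10) = √100 = 10.
cos θ = (u·v)/(|u||v|) = -6/10 = -0.6
Cosine distance = 1 - cos θ = 1 - (-0.6) = 1.6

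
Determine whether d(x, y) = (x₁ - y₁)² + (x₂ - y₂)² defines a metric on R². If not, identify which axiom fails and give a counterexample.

No. The squared Euclidean distance fails the triangle inequality. Counterexample: x = (0, 0), y = (3, 3), z = (6, 6). d(x,z) = 6² + 6² = 72, but d(x,y) + d(y,z) = (3² + 3²) + (3² + 3²) = 18 + 18 = 36. Since 72 > 36, the triangle inequality is violated. (Note: √d, the ordinary Euclidean distance, IS a metric.)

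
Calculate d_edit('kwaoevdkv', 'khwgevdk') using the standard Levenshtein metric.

Let D[i][j] be the edit distance between the first i characters of 'kwaoevdkv' and the first j characters of 'khwgevdk', with D[i][0] = i, D[0][j] = j, and D[i][j] = D[i-1][j-1] if the characters match, else 1 + min(D[i-1][j], D[i][j-1], D[i-1][j-1]). Filling the table (rows: prefixes of 'kwaoevdkv', columns: prefixes of 'khwgevdk'):
     ε  k  h  w  g  e  v  d  k
  ε  0  1  2  3  4  5  6  7  8
  k  1  0  1  2  3  4  5  6  7
  w  2  1  1  1  2  3  4  5  6
  a  3  2  2  2  2  3  4  5  6
  o  4  3  3  3  3  3  4  5  6
  e  5  4  4  4  4  3  4  5  6
  v  6  5  5  5  5  4  3  4  5
  d  7  6  6  6  6  5  4  3  4
  k  8  7  7  7  7  6  5  4  3
  v  9  8  8  8  8  7  6  5  4
The bottom-right entry gives D[9][8] = 4, so no sequence of fewer than 4 edits works. Backtracking through the table gives one optimal edit sequence (4 edits):
  kwaoevdkv → khaoevdkv (sub w→h @2)
  khaoevdkv → khwoevdkv (sub a→w @3)
  khwoevdkv → khwgevdkv (sub o→g @4)
  khwgevdkv → khwgevdk (del v @9)
Edit distance = 4.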